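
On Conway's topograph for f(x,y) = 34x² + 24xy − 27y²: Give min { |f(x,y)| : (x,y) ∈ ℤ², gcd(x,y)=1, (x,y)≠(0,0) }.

river: ρ → (-27,30,31)
river: ρ → (31,32,-26)
river: ρ → (-26,20,37)
river: ρ → (37,54,-9)
river: ρ → (-9,54,37)
river: ρ → (37,20,-26)
river: ρ → (-26,32,31)
river: ρ → (31,30,-27)
river: ρ → (-27,24,34)
river: ρ → (34,44,-17)
river: ρ → (-17,58,13)
river: ρ → (13,46,-41)
river: ρ → (-41,36,18)
river: ρ → (18,36,-41)
river: ρ → (-41,46,13)
river: ρ → (13,58,-17)
river: ρ → (-17,44,34)
river: ρ → (34,24,-27)
closes: descent 0, river 18
min |a| on river = 9

9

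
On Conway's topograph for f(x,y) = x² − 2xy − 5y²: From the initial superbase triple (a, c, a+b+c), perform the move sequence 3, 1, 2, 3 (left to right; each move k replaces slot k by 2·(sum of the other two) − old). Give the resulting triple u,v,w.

start (1,-5,-6) = (f(1,0),f(0,1),f(1,1))
replace slot 3: 2·(1+(-5)) − (-6) = -2 → (1,-5,-2)
replace slot 1: 2·((-5)+(-2)) − 1 = -15 → (-15,-5,-2)
replace slot 2: 2·((-15)+(-2)) − (-5) = -29 → (-15,-29,-2)
replace slot 3: 2·((-15)+(-29)) − (-2) = -86 → (-15,-29,-86)

-15,-29,-86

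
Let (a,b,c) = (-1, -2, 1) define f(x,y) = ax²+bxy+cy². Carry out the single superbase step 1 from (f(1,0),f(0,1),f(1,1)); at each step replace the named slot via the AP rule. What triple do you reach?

start (-1,1,-2) = (f(1,0),f(0,1),f(1,1))
replace slot 1: 2·(1+(-2)) − (-1) = -1 → (-1,1,-2)

-1,1,-2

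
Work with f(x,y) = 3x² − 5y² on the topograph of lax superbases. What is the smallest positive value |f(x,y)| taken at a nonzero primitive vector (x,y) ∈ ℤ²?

descent: ρ → (-5,0,3)
descent: ρ → (3,6,-2)  [lands on river]
river: ρ → (-2,6,3)
closes: descent 2, river 2
min |a| on river = 2

2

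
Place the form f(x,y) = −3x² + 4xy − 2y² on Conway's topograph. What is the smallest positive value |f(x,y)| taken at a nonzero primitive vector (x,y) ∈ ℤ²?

translate: b→2 (≡-4 mod 6), so (3,-4,2)→(3,2,1)
flip: (3,2,1)→(1,-2,3)
translate: b→0 (≡-2 mod 2), so (1,-2,3)→(1,0,2)
reduced (well bottom): (1,0,2) with a≤c, −a<b≤a
well minimum |f| = |-1| = 1 (negative-definite)

1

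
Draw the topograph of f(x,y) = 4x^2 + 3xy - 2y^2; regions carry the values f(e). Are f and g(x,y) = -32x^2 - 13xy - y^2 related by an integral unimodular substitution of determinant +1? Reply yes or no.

D₁ = 41, D₂ = 41
river cycle of f (length 10): (-2, 5, 2), (2, 3, -4), (-4, 5, 1), (1, 5, -4), (-4, 3, 2), (2, 5, -2), (-2, 3, 4), (4, 5, -1), (-1, 5, 4), (4, 3, -2)
river cycle of g (length 10): (-1, 5, 4), (4, 3, -2), (-2, 5, 2), (2, 3, -4), (-4, 5, 1), (1, 5, -4), (-4, 3, 2), (2, 5, -2), (-2, 3, 4), (4, 5, -1)
cycles coincide ⇒ equivalent

yes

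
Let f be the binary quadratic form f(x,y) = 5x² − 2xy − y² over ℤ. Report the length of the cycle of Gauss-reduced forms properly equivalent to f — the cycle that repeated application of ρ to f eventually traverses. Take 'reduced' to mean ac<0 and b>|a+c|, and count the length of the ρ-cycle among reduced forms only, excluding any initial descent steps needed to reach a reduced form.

D = 24, ⌊√D⌋ = 4
descent: ρ → (-1,4,2)  [lands on river]
river: ρ → (2,4,-1)
ρ-cycle length = 2 (tail of 1 descent step not counted)

2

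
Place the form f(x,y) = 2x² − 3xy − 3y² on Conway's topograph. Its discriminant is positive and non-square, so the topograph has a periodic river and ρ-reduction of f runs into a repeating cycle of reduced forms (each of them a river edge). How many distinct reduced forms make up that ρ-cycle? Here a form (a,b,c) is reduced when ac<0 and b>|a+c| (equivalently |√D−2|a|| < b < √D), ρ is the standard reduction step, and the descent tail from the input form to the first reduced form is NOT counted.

D = 33, ⌊√D⌋ = 5
descent: ρ → (-3,3,2)  [lands on river]
river: ρ → (2,5,-1)
river: ρ → (-1,5,2)
river: ρ → (2,3,-3)
ρ-cycle length = 4 (tail of 1 descent step not counted)

4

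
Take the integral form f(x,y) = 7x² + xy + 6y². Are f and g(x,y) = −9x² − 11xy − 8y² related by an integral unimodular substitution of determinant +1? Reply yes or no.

D₁ = -167, D₂ = -167
f: flip: (7,1,6)→(6,-1,7)
f: reduced (well bottom): (6,-1,7) with a≤c, −a<b≤a
g is negative-definite; reduce −g:
−g: translate: b→-7 (≡11 mod 18), so (9,11,8)→(9,-7,6)
−g: flip: (9,-7,6)→(6,7,9)
−g: translate: b→-5 (≡7 mod 12), so (6,7,9)→(6,-5,8)
−g: reduced (well bottom): (6,-5,8) with a≤c, −a<b≤a
flip sign back: reduced form of g is (-6,5,-8)
reduced forms (6, -1, 7) vs (-6, 5, -8) ⇒ inequivalent

no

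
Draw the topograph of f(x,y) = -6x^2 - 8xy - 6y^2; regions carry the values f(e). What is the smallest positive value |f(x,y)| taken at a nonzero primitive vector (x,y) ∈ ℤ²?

translate: b→-4 (≡8 mod 12), so (6,8,6)→(6,-4,4)
flip: (6,-4,4)→(4,4,6)
reduced (well bottom): (4,4,6) with a≤c, −a<b≤a
well minimum |f| = |-4| = 4 (negative-definite)

4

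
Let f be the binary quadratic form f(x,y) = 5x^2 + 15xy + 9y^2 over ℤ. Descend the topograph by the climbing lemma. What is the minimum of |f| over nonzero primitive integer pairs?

descent: ρ → (9,3,-1)
descent: ρ → (-1,5,5)  [lands on river]
river: ρ → (5,5,-1)
closes: descent 2, river 2
min |a| on river = 1

1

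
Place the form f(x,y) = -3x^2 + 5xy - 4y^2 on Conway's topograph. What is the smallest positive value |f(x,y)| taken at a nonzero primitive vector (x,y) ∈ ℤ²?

translate: b→1 (≡-5 mod 6), so (3,-5,4)→(3,1,2)
flip: (3,1,2)→(2,-1,3)
reduced (well bottom): (2,-1,3) with a≤c, −a<b≤a
well minimum |f| = |-2| = 2 (negative-definite)

2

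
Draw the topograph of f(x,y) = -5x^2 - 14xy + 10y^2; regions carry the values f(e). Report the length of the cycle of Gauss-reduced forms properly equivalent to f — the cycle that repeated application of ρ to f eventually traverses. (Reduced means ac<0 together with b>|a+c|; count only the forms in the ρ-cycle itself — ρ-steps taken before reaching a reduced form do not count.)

D = 396, ⌊√D⌋ = 19
descent: ρ → (10,14,-5)  [lands on river]
river: ρ → (-5,16,7)
river: ρ → (7,12,-9)
river: ρ → (-9,6,10)
ρ-cycle length = 4 (tail of 1 descent step not counted)

4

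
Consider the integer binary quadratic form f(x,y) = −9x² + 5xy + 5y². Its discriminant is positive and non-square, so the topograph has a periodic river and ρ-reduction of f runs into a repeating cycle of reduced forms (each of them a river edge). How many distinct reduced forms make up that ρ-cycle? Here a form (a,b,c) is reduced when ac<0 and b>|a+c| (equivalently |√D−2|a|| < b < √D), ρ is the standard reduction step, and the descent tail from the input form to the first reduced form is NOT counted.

D = 205, ⌊√D⌋ = 14
river: ρ → (5,5,-9)
river: ρ → (-9,13,1)
river: ρ → (1,13,-9)
river: ρ → (-9,5,5)
ρ-cycle length = 4 (tail of 0 descent steps not counted)

4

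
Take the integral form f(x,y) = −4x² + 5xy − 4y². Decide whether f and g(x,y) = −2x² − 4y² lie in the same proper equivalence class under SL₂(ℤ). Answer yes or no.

D₁ = -39, D₂ = -32
discriminants differ ⇒ not SL₂(ℤ)-equivalent

no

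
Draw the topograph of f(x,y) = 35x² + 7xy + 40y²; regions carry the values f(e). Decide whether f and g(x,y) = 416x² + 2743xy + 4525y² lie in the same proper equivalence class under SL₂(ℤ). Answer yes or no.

D₁ = -5551, D₂ = -5551
f: reduced (well bottom): (35,7,40) with a≤c, −a<b≤a
g: translate: b→247 (≡2743 mod 832), so (416,2743,4525)→(416,247,40)
g: flip: (416,247,40)→(40,-247,416)
g: translate: b→-7 (≡-247 mod 80), so (40,-247,416)→(40,-7,35)
g: flip: (40,-7,35)→(35,7,40)
g: reduced (well bottom): (35,7,40) with a≤c, −a<b≤a
reduced forms (35, 7, 40) vs (35, 7, 40) ⇒ equivalent

yes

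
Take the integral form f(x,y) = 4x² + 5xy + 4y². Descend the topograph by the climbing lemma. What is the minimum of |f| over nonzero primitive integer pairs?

translate: b→-3 (≡5 mod 8), so (4,5,4)→(4,-3,3)
flip: (4,-3,3)→(3,3,4)
reduced (well bottom): (3,3,4) with a≤c, −a<b≤a
well minimum = a = 3

3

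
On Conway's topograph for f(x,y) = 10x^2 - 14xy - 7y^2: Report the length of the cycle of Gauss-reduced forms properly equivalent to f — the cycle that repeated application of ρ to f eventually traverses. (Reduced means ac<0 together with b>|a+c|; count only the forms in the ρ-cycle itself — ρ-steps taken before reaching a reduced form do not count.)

D = 476, ⌊√D⌋ = 21
descent: ρ → (-7,14,10)  [lands on river]
river: ρ → (10,6,-11)
river: ρ → (-11,16,5)
river: ρ → (5,14,-14)
river: ρ → (-14,14,5)
river: ρ → (5,16,-11)
river: ρ → (-11,6,10)
river: ρ → (10,14,-7)
ρ-cycle length = 8 (tail of 1 descent step not counted)

8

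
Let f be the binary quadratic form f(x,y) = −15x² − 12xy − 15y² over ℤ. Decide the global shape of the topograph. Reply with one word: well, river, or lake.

D = b²−4ac = (-12)² − 4·(-15)·(-15) = -756
D < 0 ⇒ definite ⇒ every region one sign ⇒ single well

well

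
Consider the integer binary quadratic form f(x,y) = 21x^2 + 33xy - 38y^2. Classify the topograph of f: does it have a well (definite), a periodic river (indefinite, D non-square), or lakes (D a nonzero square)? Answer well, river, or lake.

D = b²−4ac = 33² − 4·21·(-38) = 4281
D > 0 non-square ⇒ indefinite ⇒ periodic river

river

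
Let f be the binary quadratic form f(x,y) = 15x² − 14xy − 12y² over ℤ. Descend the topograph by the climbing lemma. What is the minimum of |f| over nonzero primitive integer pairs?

descent: ρ → (-12,14,15)  [lands on river]
river: ρ → (15,16,-11)
river: ρ → (-11,28,3)
river: ρ → (3,26,-20)
river: ρ → (-20,14,9)
river: ρ → (9,22,-12)
river: ρ → (-12,26,5)
river: ρ → (5,24,-17)
river: ρ → (-17,10,12)
river: ρ → (12,14,-15)
river: ρ → (-15,16,11)
river: ρ → (11,28,-3)
river: ρ → (-3,26,20)
river: ρ → (20,14,-9)
river: ρ → (-9,22,12)
river: ρ → (12,26,-5)
river: ρ → (-5,24,17)
river: ρ → (17,10,-12)
closes: descent 1, river 18
min |a| on river = 3

3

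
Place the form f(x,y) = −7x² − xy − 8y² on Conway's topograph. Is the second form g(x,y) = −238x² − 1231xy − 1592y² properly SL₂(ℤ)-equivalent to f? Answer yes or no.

D₁ = -223, D₂ = -223
f is negative-definite; reduce −f:
−f: reduced (well bottom): (7,1,8) with a≤c, −a<b≤a
flip sign back: reduced form of f is (-7,-1,-8)
g is negative-definite; reduce −g:
−g: translate: b→-197 (≡1231 mod 476), so (238,1231,1592)→(238,-197,41)
−g: flip: (238,-197,41)→(41,197,238)
−g: translate: b→33 (≡197 mod 82), so (41,197,238)→(41,33,8)
−g: flip: (41,33,8)→(8,-33,41)
−g: translate: b→-1 (≡-33 mod 16), so (8,-33,41)→(8,-1,7)
−g: flip: (8,-1,7)→(7,1,8)
−g: reduced (well bottom): (7,1,8) with a≤c, −a<b≤a
flip sign back: reduced form of g is (-7,-1,-8)
reduced forms (-7, -1, -8) vs (-7, -1, -8) ⇒ equivalent

yes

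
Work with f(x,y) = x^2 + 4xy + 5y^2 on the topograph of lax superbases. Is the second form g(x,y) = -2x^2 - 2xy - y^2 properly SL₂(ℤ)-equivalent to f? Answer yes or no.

D₁ = -4, D₂ = -4
f: translate: b→0 (≡4 mod 2), so (1,4,5)→(1,0,1)
f: reduced (well bottom): (1,0,1) with a≤c, −a<b≤a
g is negative-definite; reduce −g:
−g: flip: (2,2,1)→(1,-2,2)
−g: translate: b→0 (≡-2 mod 2), so (1,-2,2)→(1,0,1)
−g: reduced (well bottom): (1,0,1) with a≤c, −a<b≤a
flip sign back: reduced form of g is (-1,0,-1)
reduced forms (1, 0, 1) vs (-1, 0, -1) ⇒ inequivalent

no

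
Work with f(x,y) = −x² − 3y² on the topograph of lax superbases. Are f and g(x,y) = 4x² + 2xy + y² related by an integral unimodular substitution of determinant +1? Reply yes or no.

D₁ = -12, D₂ = -12
f is negative-definite; reduce −f:
−f: reduced (well bottom): (1,0,3) with a≤c, −a<b≤a
flip sign back: reduced form of f is (-1,0,-3)
g: flip: (4,2,1)→(1,-2,4)
g: translate: b→0 (≡-2 mod 2), so (1,-2,4)→(1,0,3)
g: reduced (well bottom): (1,0,3) with a≤c, −a<b≤a
reduced forms (-1, 0, -3) vs (1, 0, 3) ⇒ inequivalent

no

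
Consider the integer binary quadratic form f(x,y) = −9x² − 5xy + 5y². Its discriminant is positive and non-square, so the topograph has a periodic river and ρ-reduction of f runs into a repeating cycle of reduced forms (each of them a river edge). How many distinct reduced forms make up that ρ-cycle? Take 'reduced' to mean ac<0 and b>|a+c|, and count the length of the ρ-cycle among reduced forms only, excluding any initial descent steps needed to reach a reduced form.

D = 205, ⌊√D⌋ = 14
descent: ρ → (5,5,-9)  [lands on river]
river: ρ → (-9,13,1)
river: ρ → (1,13,-9)
river: ρ → (-9,5,5)
ρ-cycle length = 4 (tail of 1 descent step not counted)

4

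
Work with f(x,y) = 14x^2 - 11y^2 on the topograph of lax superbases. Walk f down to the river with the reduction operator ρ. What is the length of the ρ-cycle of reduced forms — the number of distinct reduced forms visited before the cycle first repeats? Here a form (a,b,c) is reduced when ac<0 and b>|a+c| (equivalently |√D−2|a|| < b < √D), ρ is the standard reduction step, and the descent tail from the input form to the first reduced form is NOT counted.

D = 616, ⌊√D⌋ = 24
descent: ρ → (-11,22,3)  [lands on river]
river: ρ → (3,20,-18)
river: ρ → (-18,16,5)
river: ρ → (5,24,-2)
river: ρ → (-2,24,5)
river: ρ → (5,16,-18)
river: ρ → (-18,20,3)
river: ρ → (3,22,-11)
ρ-cycle length = 8 (tail of 1 descent step not counted)

8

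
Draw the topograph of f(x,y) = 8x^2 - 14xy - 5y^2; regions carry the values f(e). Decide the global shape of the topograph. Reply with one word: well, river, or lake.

D = b²−4ac = (-14)² − 4·8·(-5) = 356
D > 0 non-square ⇒ indefinite ⇒ periodic river

river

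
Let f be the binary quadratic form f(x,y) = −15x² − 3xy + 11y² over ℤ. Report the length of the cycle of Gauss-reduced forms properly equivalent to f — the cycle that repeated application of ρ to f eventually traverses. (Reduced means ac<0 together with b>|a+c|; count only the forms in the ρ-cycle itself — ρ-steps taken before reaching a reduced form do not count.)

D = 669, ⌊√D⌋ = 25
descent: ρ → (11,25,-1)  [lands on river]
river: ρ → (-1,25,11)
river: ρ → (11,19,-7)
river: ρ → (-7,23,5)
river: ρ → (5,17,-19)
river: ρ → (-19,21,3)
river: ρ → (3,21,-19)
river: ρ → (-19,17,5)
river: ρ → (5,23,-7)
river: ρ → (-7,19,11)
ρ-cycle length = 10 (tail of 1 descent step not counted)

10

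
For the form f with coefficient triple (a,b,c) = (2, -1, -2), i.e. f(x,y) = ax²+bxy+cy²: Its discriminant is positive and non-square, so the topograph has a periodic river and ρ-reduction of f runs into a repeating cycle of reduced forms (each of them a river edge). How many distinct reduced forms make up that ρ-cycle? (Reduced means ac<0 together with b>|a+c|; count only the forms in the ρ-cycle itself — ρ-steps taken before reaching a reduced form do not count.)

D = 17, ⌊√D⌋ = 4
descent: ρ → (-2,1,2)  [lands on river]
river: ρ → (2,3,-1)
river: ρ → (-1,3,2)
river: ρ → (2,1,-2)
river: ρ → (-2,3,1)
river: ρ → (1,3,-2)
ρ-cycle length = 6 (tail of 1 descent step not counted)

6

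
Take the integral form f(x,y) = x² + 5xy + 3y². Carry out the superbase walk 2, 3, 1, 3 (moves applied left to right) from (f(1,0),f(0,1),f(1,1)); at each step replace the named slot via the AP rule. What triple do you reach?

start (1,3,9) = (f(1,0),f(0,1),f(1,1))
replace slot 2: 2·(1+9) − 3 = 17 → (1,17,9)
replace slot 3: 2·(1+17) − 9 = 27 → (1,17,27)
replace slot 1: 2·(17+27) − 1 = 87 → (87,17,27)
replace slot 3: 2·(87+17) − 27 = 181 → (87,17,181)

87,17,181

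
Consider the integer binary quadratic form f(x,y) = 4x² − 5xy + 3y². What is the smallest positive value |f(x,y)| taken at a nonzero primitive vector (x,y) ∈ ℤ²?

translate: b→3 (≡-5 mod 8), so (4,-5,3)→(4,3,2)
flip: (4,3,2)→(2,-3,4)
translate: b→1 (≡-3 mod 4), so (2,-3,4)→(2,1,3)
reduced (well bottom): (2,1,3) with a≤c, −a<b≤a
well minimum = a = 2

2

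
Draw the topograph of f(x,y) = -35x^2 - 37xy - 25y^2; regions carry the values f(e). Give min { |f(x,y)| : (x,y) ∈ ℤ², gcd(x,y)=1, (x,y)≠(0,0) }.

translate: b→-33 (≡37 mod 70), so (35,37,25)→(35,-33,23)
flip: (35,-33,23)→(23,33,35)
translate: b→-13 (≡33 mod 46), so (23,33,35)→(23,-13,25)
reduced (well bottom): (23,-13,25) with a≤c, −a<b≤a
well minimum |f| = |-23| = 23 (negative-definite)

23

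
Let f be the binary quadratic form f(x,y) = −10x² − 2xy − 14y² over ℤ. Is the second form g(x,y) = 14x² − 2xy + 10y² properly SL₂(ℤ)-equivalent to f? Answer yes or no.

D₁ = -556, D₂ = -556
f is negative-definite; reduce −f:
−f: reduced (well bottom): (10,2,14) with a≤c, −a<b≤a
flip sign back: reduced form of f is (-10,-2,-14)
g: flip: (14,-2,10)→(10,2,14)
g: reduced (well bottom): (10,2,14) with a≤c, −a<b≤a
reduced forms (-10, -2, -14) vs (10, 2, 14) ⇒ inequivalent

no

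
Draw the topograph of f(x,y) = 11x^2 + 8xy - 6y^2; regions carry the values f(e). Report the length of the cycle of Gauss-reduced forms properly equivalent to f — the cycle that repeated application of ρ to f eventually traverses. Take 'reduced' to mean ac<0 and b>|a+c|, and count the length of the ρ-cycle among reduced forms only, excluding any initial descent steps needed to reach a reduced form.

D = 328, ⌊√D⌋ = 18
river: ρ → (-6,16,3)
river: ρ → (3,14,-11)
river: ρ → (-11,8,6)
river: ρ → (6,16,-3)
river: ρ → (-3,14,11)
river: ρ → (11,8,-6)
ρ-cycle length = 6 (tail of 0 descent steps not counted)

6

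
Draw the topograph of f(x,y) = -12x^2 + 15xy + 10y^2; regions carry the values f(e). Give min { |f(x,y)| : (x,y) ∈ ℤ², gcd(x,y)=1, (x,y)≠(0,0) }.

river: ρ → (10,25,-2)
river: ρ → (-2,23,22)
river: ρ → (22,21,-3)
river: ρ → (-3,21,22)
river: ρ → (22,23,-2)
river: ρ → (-2,25,10)
river: ρ → (10,15,-12)
river: ρ → (-12,9,13)
river: ρ → (13,17,-8)
river: ρ → (-8,15,15)
river: ρ → (15,15,-8)
river: ρ → (-8,17,13)
river: ρ → (13,9,-12)
river: ρ → (-12,15,10)
closes: descent 0, river 14
min |a| on river = 2

2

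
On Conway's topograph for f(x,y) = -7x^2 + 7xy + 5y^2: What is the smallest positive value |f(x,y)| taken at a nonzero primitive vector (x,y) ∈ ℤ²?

river: ρ → (5,13,-1)
river: ρ → (-1,13,5)
river: ρ → (5,7,-7)
river: ρ → (-7,7,5)
closes: descent 0, river 4
min |a| on river = 1

1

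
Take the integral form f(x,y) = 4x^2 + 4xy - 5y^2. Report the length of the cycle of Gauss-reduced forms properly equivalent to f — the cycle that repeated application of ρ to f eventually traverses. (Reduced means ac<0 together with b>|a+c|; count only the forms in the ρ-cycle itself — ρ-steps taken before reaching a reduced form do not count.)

D = 96, ⌊√D⌋ = 9
river: ρ → (-5,6,3)
river: ρ → (3,6,-5)
river: ρ → (-5,4,4)
river: ρ → (4,4,-5)
ρ-cycle length = 4 (tail of 0 descent steps not counted)

4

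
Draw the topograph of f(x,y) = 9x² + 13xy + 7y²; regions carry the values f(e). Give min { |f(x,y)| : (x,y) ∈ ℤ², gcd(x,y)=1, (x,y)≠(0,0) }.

translate: b→-5 (≡13 mod 18), so (9,13,7)→(9,-5,3)
flip: (9,-5,3)→(3,5,9)
translate: b→-1 (≡5 mod 6), so (3,5,9)→(3,-1,7)
reduced (well bottom): (3,-1,7) with a≤c, −a<b≤a
well minimum = a = 3

3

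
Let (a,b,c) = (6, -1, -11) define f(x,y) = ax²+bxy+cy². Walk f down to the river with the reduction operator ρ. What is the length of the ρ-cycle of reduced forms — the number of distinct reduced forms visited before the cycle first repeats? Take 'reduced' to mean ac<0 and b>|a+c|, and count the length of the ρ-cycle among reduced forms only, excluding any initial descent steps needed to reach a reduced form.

D = 265, ⌊√D⌋ = 16
descent: ρ → (-11,1,6)
descent: ρ → (6,11,-6)  [lands on river]
river: ρ → (-6,13,4)
river: ρ → (4,11,-9)
river: ρ → (-9,7,6)
river: ρ → (6,5,-10)
river: ρ → (-10,15,1)
river: ρ → (1,15,-10)
river: ρ → (-10,5,6)
river: ρ → (6,7,-9)
river: ρ → (-9,11,4)
river: ρ → (4,13,-6)
river: ρ → (-6,11,6)
river: ρ → (6,13,-4)
river: ρ → (-4,11,9)
river: ρ → (9,7,-6)
river: ρ → (-6,5,10)
river: ρ → (10,15,-1)
river: ρ → (-1,15,10)
river: ρ → (10,5,-6)
river: ρ → (-6,7,9)
river: ρ → (9,11,-4)
river: ρ → (-4,13,6)
ρ-cycle length = 22 (tail of 2 descent steps not counted)

22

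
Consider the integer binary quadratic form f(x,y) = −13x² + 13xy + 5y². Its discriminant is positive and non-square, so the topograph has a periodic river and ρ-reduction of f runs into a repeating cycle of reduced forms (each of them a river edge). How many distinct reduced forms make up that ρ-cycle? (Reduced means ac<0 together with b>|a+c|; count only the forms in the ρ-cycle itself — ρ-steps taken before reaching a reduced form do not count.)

D = 429, ⌊√D⌋ = 20
river: ρ → (5,17,-7)
river: ρ → (-7,11,11)
river: ρ → (11,11,-7)
river: ρ → (-7,17,5)
river: ρ → (5,13,-13)
river: ρ → (-13,13,5)
ρ-cycle length = 6 (tail of 0 descent steps not counted)

6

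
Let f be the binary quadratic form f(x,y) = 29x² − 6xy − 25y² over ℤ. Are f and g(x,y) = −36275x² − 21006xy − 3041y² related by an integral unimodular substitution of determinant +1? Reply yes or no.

D₁ = 2936, D₂ = 2936
river cycle of f (length 12): (-25, 6, 29), (29, 52, -2), (-2, 52, 29), (29, 6, -25), (-25, 44, 10), (10, 36, -41), (-41, 46, 5), (5, 54, -1), (-1, 54, 5), (5, 46, -41), … (2 more)
river cycle of g (length 12): (-25, 6, 29), (29, 52, -2), (-2, 52, 29), (29, 6, -25), (-25, 44, 10), (10, 36, -41), (-41, 46, 5), (5, 54, -1), (-1, 54, 5), (5, 46, -41), … (2 more)
cycles coincide ⇒ equivalent

yes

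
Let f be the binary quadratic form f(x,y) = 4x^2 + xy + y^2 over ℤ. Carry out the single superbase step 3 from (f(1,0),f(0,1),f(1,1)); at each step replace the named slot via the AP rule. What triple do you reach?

start (4,1,6) = (f(1,0),f(0,1),f(1,1))
replace slot 3: 2·(4+1) − 6 = 4 → (4,1,4)

4,1,4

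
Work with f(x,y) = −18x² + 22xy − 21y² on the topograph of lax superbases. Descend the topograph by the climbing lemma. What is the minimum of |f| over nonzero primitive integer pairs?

translate: b→14 (≡-22 mod 36), so (18,-22,21)→(18,14,17)
flip: (18,14,17)→(17,-14,18)
reduced (well bottom): (17,-14,18) with a≤c, −a<b≤a
well minimum |f| = |-17| = 17 (negative-definite)

17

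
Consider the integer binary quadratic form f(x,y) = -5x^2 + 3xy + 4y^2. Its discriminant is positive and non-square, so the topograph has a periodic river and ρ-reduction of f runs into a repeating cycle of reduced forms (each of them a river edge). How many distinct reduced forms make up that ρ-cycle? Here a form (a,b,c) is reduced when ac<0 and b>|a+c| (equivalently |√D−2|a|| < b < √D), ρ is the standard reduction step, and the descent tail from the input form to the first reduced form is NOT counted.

D = 89, ⌊√D⌋ = 9
river: ρ → (4,5,-4)
river: ρ → (-4,3,5)
river: ρ → (5,7,-2)
river: ρ → (-2,9,1)
river: ρ → (1,9,-2)
river: ρ → (-2,7,5)
river: ρ → (5,3,-4)
river: ρ → (-4,5,4)
river: ρ → (4,3,-5)
river: ρ → (-5,7,2)
river: ρ → (2,9,-1)
river: ρ → (-1,9,2)
river: ρ → (2,7,-5)
river: ρ → (-5,3,4)
ρ-cycle length = 14 (tail of 0 descent steps not counted)

14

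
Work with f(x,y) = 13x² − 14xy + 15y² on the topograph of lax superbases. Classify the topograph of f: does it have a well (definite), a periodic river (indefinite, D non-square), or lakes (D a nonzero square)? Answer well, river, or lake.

D = b²−4ac = (-14)² − 4·13·15 = -584
D < 0 ⇒ definite ⇒ every region one sign ⇒ single well

well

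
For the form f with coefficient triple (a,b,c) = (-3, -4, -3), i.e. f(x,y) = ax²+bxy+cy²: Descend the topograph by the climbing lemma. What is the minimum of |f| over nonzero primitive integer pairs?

translate: b→-2 (≡4 mod 6), so (3,4,3)→(3,-2,2)
flip: (3,-2,2)→(2,2,3)
reduced (well bottom): (2,2,3) with a≤c, −a<b≤a
well minimum |f| = |-2| = 2 (negative-definite)

2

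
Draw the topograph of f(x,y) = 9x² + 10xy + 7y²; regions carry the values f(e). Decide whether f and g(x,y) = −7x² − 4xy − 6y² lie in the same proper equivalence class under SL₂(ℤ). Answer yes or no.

D₁ = -152, D₂ = -152
f: translate: b→-8 (≡10 mod 18), so (9,10,7)→(9,-8,6)
f: flip: (9,-8,6)→(6,8,9)
f: translate: b→-4 (≡8 mod 12), so (6,8,9)→(6,-4,7)
f: reduced (well bottom): (6,-4,7) with a≤c, −a<b≤a
g is negative-definite; reduce −g:
−g: flip: (7,4,6)→(6,-4,7)
−g: reduced (well bottom): (6,-4,7) with a≤c, −a<b≤a
flip sign back: reduced form of g is (-6,4,-7)
reduced forms (6, -4, 7) vs (-6, 4, -7) ⇒ inequivalent

no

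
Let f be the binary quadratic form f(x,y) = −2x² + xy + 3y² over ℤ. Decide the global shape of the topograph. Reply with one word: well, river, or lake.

D = b²−4ac = 1² − 4·(-2)·3 = 25
D = 5² is a perfect square ⇒ form factors over ℤ ⇒ lakes

lake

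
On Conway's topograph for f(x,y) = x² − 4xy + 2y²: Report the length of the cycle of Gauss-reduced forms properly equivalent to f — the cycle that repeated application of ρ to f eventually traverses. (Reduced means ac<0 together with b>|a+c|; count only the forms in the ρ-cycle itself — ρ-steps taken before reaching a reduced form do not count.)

D = 8, ⌊√D⌋ = 2
descent: ρ → (2,0,-1)
descent: ρ → (-1,2,1)  [lands on river]
river: ρ → (1,2,-1)
ρ-cycle length = 2 (tail of 2 descent steps not counted)

2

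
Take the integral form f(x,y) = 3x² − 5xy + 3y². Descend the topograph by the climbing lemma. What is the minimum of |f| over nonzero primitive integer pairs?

translate: b→1 (≡-5 mod 6), so (3,-5,3)→(3,1,1)
flip: (3,1,1)→(1,-1,3)
translate: b→1 (≡-1 mod 2), so (1,-1,3)→(1,1,3)
reduced (well bottom): (1,1,3) with a≤c, −a<b≤a
well minimum = a = 1

1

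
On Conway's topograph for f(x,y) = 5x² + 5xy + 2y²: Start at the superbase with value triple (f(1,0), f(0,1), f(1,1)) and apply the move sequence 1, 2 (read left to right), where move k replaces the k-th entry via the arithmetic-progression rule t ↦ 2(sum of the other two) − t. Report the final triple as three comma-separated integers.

start (5,2,12) = (f(1,0),f(0,1),f(1,1))
replace slot 1: 2·(2+12) − 5 = 23 → (23,2,12)
replace slot 2: 2·(23+12) − 2 = 68 → (23,68,12)

23,68,12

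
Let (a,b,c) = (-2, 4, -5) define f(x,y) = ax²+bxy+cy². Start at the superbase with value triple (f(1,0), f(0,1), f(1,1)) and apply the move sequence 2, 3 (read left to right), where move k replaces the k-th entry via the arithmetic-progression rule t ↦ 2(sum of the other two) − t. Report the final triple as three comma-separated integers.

start (-2,-5,-3) = (f(1,0),f(0,1),f(1,1))
replace slot 2: 2·((-2)+(-3)) − (-5) = -5 → (-2,-5,-3)
replace slot 3: 2·((-2)+(-5)) − (-3) = -11 → (-2,-5,-11)

-2,-5,-11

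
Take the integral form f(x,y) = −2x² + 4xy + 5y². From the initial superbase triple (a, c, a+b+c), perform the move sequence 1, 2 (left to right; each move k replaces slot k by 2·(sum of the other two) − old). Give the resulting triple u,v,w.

start (-2,5,7) = (f(1,0),f(0,1),f(1,1))
replace slot 1: 2·(5+7) − (-2) = 26 → (26,5,7)
replace slot 2: 2·(26+7) − 5 = 61 → (26,61,7)

26,61,7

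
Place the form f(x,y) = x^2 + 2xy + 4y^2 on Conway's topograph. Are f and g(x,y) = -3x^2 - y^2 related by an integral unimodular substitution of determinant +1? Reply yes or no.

D₁ = -12, D₂ = -12
f: translate: b→0 (≡2 mod 2), so (1,2,4)→(1,0,3)
f: reduced (well bottom): (1,0,3) with a≤c, −a<b≤a
g is negative-definite; reduce −g:
−g: flip: (3,0,1)→(1,0,3)
−g: reduced (well bottom): (1,0,3) with a≤c, −a<b≤a
flip sign back: reduced form of g is (-1,0,-3)
reduced forms (1, 0, 3) vs (-1, 0, -3) ⇒ inequivalent

no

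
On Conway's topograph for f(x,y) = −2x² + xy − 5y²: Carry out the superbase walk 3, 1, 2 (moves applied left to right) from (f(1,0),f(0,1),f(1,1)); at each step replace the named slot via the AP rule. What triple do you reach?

start (-2,-5,-6) = (f(1,0),f(0,1),f(1,1))
replace slot 3: 2·((-2)+(-5)) − (-6) = -8 → (-2,-5,-8)
replace slot 1: 2·((-5)+(-8)) − (-2) = -24 → (-24,-5,-8)
replace slot 2: 2·((-24)+(-8)) − (-5) = -59 → (-24,-59,-8)

-24,-59,-8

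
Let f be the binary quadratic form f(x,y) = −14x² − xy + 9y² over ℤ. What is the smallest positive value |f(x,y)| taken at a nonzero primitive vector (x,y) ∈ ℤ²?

descent: ρ → (9,19,-4)  [lands on river]
river: ρ → (-4,21,4)
river: ρ → (4,19,-9)
river: ρ → (-9,17,6)
river: ρ → (6,19,-6)
river: ρ → (-6,17,9)
closes: descent 1, river 6
min |a| on river = 4

4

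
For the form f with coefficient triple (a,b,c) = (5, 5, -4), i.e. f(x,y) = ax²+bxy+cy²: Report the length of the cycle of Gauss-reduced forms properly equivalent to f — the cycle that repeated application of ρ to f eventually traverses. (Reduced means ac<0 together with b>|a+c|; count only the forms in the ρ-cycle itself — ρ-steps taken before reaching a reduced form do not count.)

D = 105, ⌊√D⌋ = 10
river: ρ → (-4,3,6)
river: ρ → (6,9,-1)
river: ρ → (-1,9,6)
river: ρ → (6,3,-4)
river: ρ → (-4,5,5)
river: ρ → (5,5,-4)
ρ-cycle length = 6 (tail of 0 descent steps not counted)

6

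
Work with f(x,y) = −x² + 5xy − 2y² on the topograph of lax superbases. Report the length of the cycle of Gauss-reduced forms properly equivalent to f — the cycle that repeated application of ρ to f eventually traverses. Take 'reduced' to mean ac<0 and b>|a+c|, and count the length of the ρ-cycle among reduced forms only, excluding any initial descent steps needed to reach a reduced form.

D = 17, ⌊√D⌋ = 4
descent: ρ → (-2,3,1)  [lands on river]
river: ρ → (1,3,-2)
river: ρ → (-2,1,2)
river: ρ → (2,3,-1)
river: ρ → (-1,3,2)
river: ρ → (2,1,-2)
ρ-cycle length = 6 (tail of 1 descent step not counted)

6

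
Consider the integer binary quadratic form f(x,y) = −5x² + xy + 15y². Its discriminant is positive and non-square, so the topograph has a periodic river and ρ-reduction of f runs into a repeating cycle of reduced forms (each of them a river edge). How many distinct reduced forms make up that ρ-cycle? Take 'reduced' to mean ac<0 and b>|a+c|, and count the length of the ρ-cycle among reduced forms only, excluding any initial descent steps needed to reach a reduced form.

D = 301, ⌊√D⌋ = 17
descent: ρ → (15,-1,-5)
descent: ρ → (-5,11,9)  [lands on river]
river: ρ → (9,7,-7)
river: ρ → (-7,7,9)
river: ρ → (9,11,-5)
river: ρ → (-5,9,11)
river: ρ → (11,13,-3)
river: ρ → (-3,17,1)
river: ρ → (1,17,-3)
river: ρ → (-3,13,11)
river: ρ → (11,9,-5)
ρ-cycle length = 10 (tail of 2 descent steps not counted)

10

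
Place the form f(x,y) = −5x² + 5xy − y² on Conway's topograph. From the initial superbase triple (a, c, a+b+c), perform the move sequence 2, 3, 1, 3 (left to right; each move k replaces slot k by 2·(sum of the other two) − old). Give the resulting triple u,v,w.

start (-5,-1,-1) = (f(1,0),f(0,1),f(1,1))
replace slot 2: 2·((-5)+(-1)) − (-1) = -11 → (-5,-11,-1)
replace slot 3: 2·((-5)+(-11)) − (-1) = -31 → (-5,-11,-31)
replace slot 1: 2·((-11)+(-31)) − (-5) = -79 → (-79,-11,-31)
replace slot 3: 2·((-79)+(-11)) − (-31) = -149 → (-79,-11,-149)

-79,-11,-149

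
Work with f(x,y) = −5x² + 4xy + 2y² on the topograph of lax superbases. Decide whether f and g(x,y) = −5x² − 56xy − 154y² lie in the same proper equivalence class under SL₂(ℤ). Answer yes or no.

D₁ = 56, D₂ = 56
river cycle of f (length 4): (2, 4, -5), (-5, 6, 1), (1, 6, -5), (-5, 4, 2)
river cycle of g (length 4): (-5, 4, 2), (2, 4, -5), (-5, 6, 1), (1, 6, -5)
cycles coincide ⇒ equivalent

yes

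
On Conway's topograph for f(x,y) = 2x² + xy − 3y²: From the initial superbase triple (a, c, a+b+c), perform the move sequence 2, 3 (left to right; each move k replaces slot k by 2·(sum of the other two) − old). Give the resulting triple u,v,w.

start (2,-3,0) = (f(1,0),f(0,1),f(1,1))
replace slot 2: 2·(2+0) − (-3) = 7 → (2,7,0)
replace slot 3: 2·(2+7) − 0 = 18 → (2,7,18)

2,7,18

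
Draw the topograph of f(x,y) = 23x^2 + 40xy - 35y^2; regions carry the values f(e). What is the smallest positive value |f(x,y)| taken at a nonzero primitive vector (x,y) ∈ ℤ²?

river: ρ → (-35,30,28)
river: ρ → (28,26,-37)
river: ρ → (-37,48,17)
river: ρ → (17,54,-28)
river: ρ → (-28,58,13)
river: ρ → (13,46,-52)
river: ρ → (-52,58,7)
river: ρ → (7,68,-7)
river: ρ → (-7,58,52)
river: ρ → (52,46,-13)
river: ρ → (-13,58,28)
river: ρ → (28,54,-17)
river: ρ → (-17,48,37)
river: ρ → (37,26,-28)
river: ρ → (-28,30,35)
river: ρ → (35,40,-23)
river: ρ → (-23,52,23)
river: ρ → (23,40,-35)
closes: descent 0, river 18
min |a| on river = 7

7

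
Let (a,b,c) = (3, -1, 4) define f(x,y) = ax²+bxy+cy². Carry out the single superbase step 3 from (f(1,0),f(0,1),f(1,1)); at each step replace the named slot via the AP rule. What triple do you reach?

start (3,4,6) = (f(1,0),f(0,1),f(1,1))
replace slot 3: 2·(3+4) − 6 = 8 → (3,4,8)

3,4,8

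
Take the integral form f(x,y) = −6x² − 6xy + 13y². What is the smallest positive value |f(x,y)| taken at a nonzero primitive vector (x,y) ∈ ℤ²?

descent: ρ → (13,6,-6)
descent: ρ → (-6,18,1)  [lands on river]
river: ρ → (1,18,-6)
closes: descent 2, river 2
min |a| on river = 1

1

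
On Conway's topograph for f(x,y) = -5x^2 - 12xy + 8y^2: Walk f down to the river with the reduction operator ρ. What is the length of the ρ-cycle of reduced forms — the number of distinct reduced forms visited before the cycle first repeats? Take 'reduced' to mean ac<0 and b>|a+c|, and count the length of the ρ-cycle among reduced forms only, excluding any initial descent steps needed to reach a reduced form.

D = 304, ⌊√D⌋ = 17
descent: ρ → (8,12,-5)  [lands on river]
river: ρ → (-5,8,12)
river: ρ → (12,16,-1)
river: ρ → (-1,16,12)
river: ρ → (12,8,-5)
river: ρ → (-5,12,8)
river: ρ → (8,4,-9)
river: ρ → (-9,14,3)
river: ρ → (3,16,-4)
river: ρ → (-4,16,3)
river: ρ → (3,14,-9)
river: ρ → (-9,4,8)
ρ-cycle length = 12 (tail of 1 descent step not counted)

12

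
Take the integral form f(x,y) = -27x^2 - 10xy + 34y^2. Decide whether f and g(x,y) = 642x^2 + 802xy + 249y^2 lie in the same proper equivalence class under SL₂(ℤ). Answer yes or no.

D₁ = 3772, D₂ = 3772
river cycle of f (length 6): (34, 10, -27), (-27, 44, 17), (17, 58, -6), (-6, 50, 53), (53, 56, -3), (-3, 58, 34)
river cycle of g (length 6): (34, 10, -27), (-27, 44, 17), (17, 58, -6), (-6, 50, 53), (53, 56, -3), (-3, 58, 34)
cycles coincide ⇒ equivalent

yes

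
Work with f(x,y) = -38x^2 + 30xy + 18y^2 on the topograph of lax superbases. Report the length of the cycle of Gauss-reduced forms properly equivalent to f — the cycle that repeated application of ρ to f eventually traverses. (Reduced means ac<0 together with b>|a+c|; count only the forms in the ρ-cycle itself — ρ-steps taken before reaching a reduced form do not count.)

D = 3636, ⌊√D⌋ = 60
river: ρ → (18,42,-26)
river: ρ → (-26,10,34)
river: ρ → (34,58,-2)
river: ρ → (-2,58,34)
river: ρ → (34,10,-26)
river: ρ → (-26,42,18)
river: ρ → (18,30,-38)
river: ρ → (-38,46,10)
river: ρ → (10,54,-18)
river: ρ → (-18,54,10)
river: ρ → (10,46,-38)
river: ρ → (-38,30,18)
ρ-cycle length = 12 (tail of 0 descent steps not counted)

12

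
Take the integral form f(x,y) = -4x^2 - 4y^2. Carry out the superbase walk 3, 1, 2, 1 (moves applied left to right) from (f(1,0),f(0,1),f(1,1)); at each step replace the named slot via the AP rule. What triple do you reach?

start (-4,-4,-8) = (f(1,0),f(0,1),f(1,1))
replace slot 3: 2·((-4)+(-4)) − (-8) = -8 → (-4,-4,-8)
replace slot 1: 2·((-4)+(-8)) − (-4) = -20 → (-20,-4,-8)
replace slot 2: 2·((-20)+(-8)) − (-4) = -52 → (-20,-52,-8)
replace slot 1: 2·((-52)+(-8)) − (-20) = -100 → (-100,-52,-8)

-100,-52,-8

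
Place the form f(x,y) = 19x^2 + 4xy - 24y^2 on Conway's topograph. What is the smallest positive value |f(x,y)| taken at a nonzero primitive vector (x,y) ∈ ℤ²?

descent: ρ → (-24,-4,19)
descent: ρ → (19,42,-1)  [lands on river]
river: ρ → (-1,42,19)
river: ρ → (19,34,-9)
river: ρ → (-9,38,11)
river: ρ → (11,28,-24)
river: ρ → (-24,20,15)
river: ρ → (15,40,-4)
river: ρ → (-4,40,15)
river: ρ → (15,20,-24)
river: ρ → (-24,28,11)
river: ρ → (11,38,-9)
river: ρ → (-9,34,19)
closes: descent 2, river 12
min |a| on river = 1

1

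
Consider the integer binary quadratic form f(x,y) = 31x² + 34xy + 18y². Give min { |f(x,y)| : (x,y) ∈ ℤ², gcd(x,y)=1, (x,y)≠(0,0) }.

translate: b→-28 (≡34 mod 62), so (31,34,18)→(31,-28,15)
flip: (31,-28,15)→(15,28,31)
translate: b→-2 (≡28 mod 30), so (15,28,31)→(15,-2,18)
reduced (well bottom): (15,-2,18) with a≤c, −a<b≤a
well minimum = a = 15

15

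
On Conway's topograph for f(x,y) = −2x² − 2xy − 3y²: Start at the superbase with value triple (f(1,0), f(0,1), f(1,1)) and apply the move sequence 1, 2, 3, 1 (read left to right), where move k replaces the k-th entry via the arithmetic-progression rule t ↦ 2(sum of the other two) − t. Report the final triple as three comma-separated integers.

start (-2,-3,-7) = (f(1,0),f(0,1),f(1,1))
replace slot 1: 2·((-3)+(-7)) − (-2) = -18 → (-18,-3,-7)
replace slot 2: 2·((-18)+(-7)) − (-3) = -47 → (-18,-47,-7)
replace slot 3: 2·((-18)+(-47)) − (-7) = -123 → (-18,-47,-123)
replace slot 1: 2·((-47)+(-123)) − (-18) = -322 → (-322,-47,-123)

-322,-47,-123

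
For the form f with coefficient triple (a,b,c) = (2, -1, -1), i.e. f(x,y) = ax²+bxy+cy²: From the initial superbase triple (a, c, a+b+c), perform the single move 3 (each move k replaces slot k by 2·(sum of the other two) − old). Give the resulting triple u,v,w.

start (2,-1,0) = (f(1,0),f(0,1),f(1,1))
replace slot 3: 2·(2+(-1)) − 0 = 2 → (2,-1,2)

2,-1,2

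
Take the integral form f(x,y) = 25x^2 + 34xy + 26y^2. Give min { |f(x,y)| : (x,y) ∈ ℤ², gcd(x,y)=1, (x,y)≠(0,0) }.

translate: b→-16 (≡34 mod 50), so (25,34,26)→(25,-16,17)
flip: (25,-16,17)→(17,16,25)
reduced (well bottom): (17,16,25) with a≤c, −a<b≤a
well minimum = a = 17

17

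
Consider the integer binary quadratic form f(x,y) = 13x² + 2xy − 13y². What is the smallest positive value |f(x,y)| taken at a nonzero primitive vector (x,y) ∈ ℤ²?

river: ρ → (-13,24,2)
river: ρ → (2,24,-13)
river: ρ → (-13,2,13)
river: ρ → (13,24,-2)
river: ρ → (-2,24,13)
river: ρ → (13,2,-13)
closes: descent 0, river 6
min |a| on river = 2

2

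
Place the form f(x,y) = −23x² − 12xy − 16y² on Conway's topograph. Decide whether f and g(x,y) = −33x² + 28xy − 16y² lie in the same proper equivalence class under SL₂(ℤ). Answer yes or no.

D₁ = -1328, D₂ = -1328
f is negative-definite; reduce −f:
−f: flip: (23,12,16)→(16,-12,23)
−f: reduced (well bottom): (16,-12,23) with a≤c, −a<b≤a
flip sign back: reduced form of f is (-16,12,-23)
g is negative-definite; reduce −g:
−g: flip: (33,-28,16)→(16,28,33)
−g: translate: b→-4 (≡28 mod 32), so (16,28,33)→(16,-4,21)
−g: reduced (well bottom): (16,-4,21) with a≤c, −a<b≤a
flip sign back: reduced form of g is (-16,4,-21)
reduced forms (-16, 12, -23) vs (-16, 4, -21) ⇒ inequivalent

no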